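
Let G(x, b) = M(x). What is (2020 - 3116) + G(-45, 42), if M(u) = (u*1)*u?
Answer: 929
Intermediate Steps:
M(u) = u**2 (M(u) = u*u = u**2)
G(x, b) = x**2
(2020 - 3116) + G(-45, 42) = (2020 - 3116) + (-45)**2 = -1096 + 2025 = 929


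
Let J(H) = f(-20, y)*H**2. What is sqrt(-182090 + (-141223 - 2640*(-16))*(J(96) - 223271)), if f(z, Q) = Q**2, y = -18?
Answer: I*sqrt(273461802969) ≈ 5.2294e+5*I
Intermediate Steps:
J(H) = 324*H**2 (J(H) = (-18)**2*H**2 = 324*H**2)
sqrt(-182090 + (-141223 - 2640*(-16))*(J(96) - 223271)) = sqrt(-182090 + (-141223 - 2640*(-16))*(324*96**2 - 223271)) = sqrt(-182090 + (-141223 + 42240)*(324*9216 - 223271)) = sqrt(-182090 - 98983*(2985984 - 223271)) = sqrt(-182090 - 98983*2762713) = sqrt(-182090 - 273461620879) = sqrt(-273461802969) = I*sqrt(273461802969)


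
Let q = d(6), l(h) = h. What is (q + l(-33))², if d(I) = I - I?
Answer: 1089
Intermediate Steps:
d(I) = 0
q = 0
(q + l(-33))² = (0 - 33)² = (-33)² = 1089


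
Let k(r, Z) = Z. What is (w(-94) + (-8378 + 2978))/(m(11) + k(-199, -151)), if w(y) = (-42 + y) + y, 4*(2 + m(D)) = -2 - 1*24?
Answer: 11260/319 ≈ 35.298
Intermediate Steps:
m(D) = -17/2 (m(D) = -2 + (-2 - 1*24)/4 = -2 + (-2 - 24)/4 = -2 + (¼)*(-26) = -2 - 13/2 = -17/2)
w(y) = -42 + 2*y
(w(-94) + (-8378 + 2978))/(m(11) + k(-199, -151)) = ((-42 + 2*(-94)) + (-8378 + 2978))/(-17/2 - 151) = ((-42 - 188) - 5400)/(-319/2) = (-230 - 5400)*(-2/319) = -5630*(-2/319) = 11260/319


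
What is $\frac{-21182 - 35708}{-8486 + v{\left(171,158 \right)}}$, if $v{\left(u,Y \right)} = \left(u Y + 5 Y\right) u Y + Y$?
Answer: $- \frac{28445}{375654108} \approx -7.5721 \cdot 10^{-5}$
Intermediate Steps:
$v{\left(u,Y \right)} = Y + Y u \left(5 Y + Y u\right)$ ($v{\left(u,Y \right)} = \left(Y u + 5 Y\right) u Y + Y = \left(5 Y + Y u\right) u Y + Y = u \left(5 Y + Y u\right) Y + Y = Y u \left(5 Y + Y u\right) + Y = Y + Y u \left(5 Y + Y u\right)$)
$\frac{-21182 - 35708}{-8486 + v{\left(171,158 \right)}} = \frac{-21182 - 35708}{-8486 + 158 \left(1 + 158 \cdot 171^{2} + 5 \cdot 158 \cdot 171\right)} = - \frac{56890}{-8486 + 158 \left(1 + 158 \cdot 29241 + 135090\right)} = - \frac{56890}{-8486 + 158 \left(1 + 4620078 + 135090\right)} = - \frac{56890}{-8486 + 158 \cdot 4755169} = - \frac{56890}{-8486 + 751316702} = - \frac{56890}{751308216} = \left(-56890\right) \frac{1}{751308216} = - \frac{28445}{375654108}$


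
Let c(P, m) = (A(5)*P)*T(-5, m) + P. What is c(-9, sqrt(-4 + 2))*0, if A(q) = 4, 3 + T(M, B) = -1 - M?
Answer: 0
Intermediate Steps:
T(M, B) = -4 - M (T(M, B) = -3 + (-1 - M) = -4 - M)
c(P, m) = 5*P (c(P, m) = (4*P)*(-4 - 1*(-5)) + P = (4*P)*(-4 + 5) + P = (4*P)*1 + P = 4*P + P = 5*P)
c(-9, sqrt(-4 + 2))*0 = (5*(-9))*0 = -45*0 = 0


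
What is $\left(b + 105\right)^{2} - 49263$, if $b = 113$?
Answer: $-1739$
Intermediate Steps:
$\left(b + 105\right)^{2} - 49263 = \left(113 + 105\right)^{2} - 49263 = 218^{2} - 49263 = 47524 - 49263 = -1739$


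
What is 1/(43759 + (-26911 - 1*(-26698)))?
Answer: 1/43546 ≈ 2.2964e-5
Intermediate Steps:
1/(43759 + (-26911 - 1*(-26698))) = 1/(43759 + (-26911 + 26698)) = 1/(43759 - 213) = 1/43546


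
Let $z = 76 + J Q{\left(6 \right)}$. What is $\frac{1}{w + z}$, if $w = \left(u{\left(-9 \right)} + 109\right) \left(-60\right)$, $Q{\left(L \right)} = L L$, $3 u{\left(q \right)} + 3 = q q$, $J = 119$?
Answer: $- \frac{1}{3740} \approx -0.00026738$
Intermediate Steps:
$u{\left(q \right)} = -1 + \frac{q^{2}}{3}$ ($u{\left(q \right)} = -1 + \frac{q q}{3} = -1 + \frac{q^{2}}{3}$)
$Q{\left(L \right)} = L^{2}$
$w = -8100$ ($w = \left(\left(-1 + \frac{\left(-9\right)^{2}}{3}\right) + 109\right) \left(-60\right) = \left(\left(-1 + \frac{1}{3} \cdot 81\right) + 109\right) \left(-60\right) = \left(\left(-1 + 27\right) + 109\right) \left(-60\right) = \left(26 + 109\right) \left(-60\right) = 135 \left(-60\right) = -8100$)
$z = 4360$ ($z = 76 + 119 \cdot 6^{2} = 76 + 119 \cdot 36 = 76 + 4284 = 4360$)
$\frac{1}{w + z} = \frac{1}{-8100 + 4360} = \frac{1}{-3740} = - \frac{1}{3740}$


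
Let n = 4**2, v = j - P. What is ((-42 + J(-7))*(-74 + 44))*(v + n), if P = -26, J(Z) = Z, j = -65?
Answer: -33810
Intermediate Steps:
v = -39 (v = -65 - 1*(-26) = -65 + 26 = -39)
n = 16
((-42 + J(-7))*(-74 + 44))*(v + n) = ((-42 - 7)*(-74 + 44))*(-39 + 16) = -49*(-30)*(-23) = 1470*(-23) = -33810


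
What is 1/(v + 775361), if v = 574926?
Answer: 1/1350287 ≈ 7.4058e-7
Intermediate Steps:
1/(v + 775361) = 1/(574926 + 775361) = 1/1350287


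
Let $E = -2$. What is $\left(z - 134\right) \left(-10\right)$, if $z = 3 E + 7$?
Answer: $1330$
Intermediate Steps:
$z = 1$ ($z = 3 \left(-2\right) + 7 = -6 + 7 = 1$)
$\left(z - 134\right) \left(-10\right) = \left(1 - 134\right) \left(-10\right) = \left(-133\right) \left(-10\right) = 1330$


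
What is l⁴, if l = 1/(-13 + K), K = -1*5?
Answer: 1/104976 ≈ 9.5260e-6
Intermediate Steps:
K = -5
l = -1/18 (l = 1/(-13 - 5) = 1/(-18) = -1/18 ≈ -0.055556)
l⁴ = (-1/18)⁴ = 1/104976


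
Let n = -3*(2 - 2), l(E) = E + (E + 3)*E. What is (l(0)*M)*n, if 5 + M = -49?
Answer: 0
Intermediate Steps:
M = -54 (M = -5 - 49 = -54)
l(E) = E + E*(3 + E) (l(E) = E + (3 + E)*E = E + E*(3 + E))
n = 0 (n = -3*0 = 0)
(l(0)*M)*n = ((0*(4 + 0))*(-54))*0 = ((0*4)*(-54))*0 = (0*(-54))*0 = 0*0 = 0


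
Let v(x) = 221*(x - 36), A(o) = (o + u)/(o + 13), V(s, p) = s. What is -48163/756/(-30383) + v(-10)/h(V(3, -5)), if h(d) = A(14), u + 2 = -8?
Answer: -1576181820371/22969548 ≈ -68621.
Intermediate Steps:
u = -10 (u = -2 - 8 = -10)
A(o) = (-10 + o)/(13 + o) (A(o) = (o - 10)/(o + 13) = (-10 + o)/(13 + o))
v(x) = -7956 + 221*x (v(x) = 221*(-36 + x) = -7956 + 221*x)
h(d) = 4/27 (h(d) = (-10 + 14)/(13 + 14) = 4/27)
-48163/756/(-30383) + v(-10)/h(V(3, -5)) = -48163/756/(-30383) + (-7956 + 221*(-10))/(4/27) = -48163*1/756*(-1/30383) + (-7956 - 2210)*(27/4) = -48163/756*(-1/30383) - 10166*27/4 = 48163/22969548 - 137241/2 = -1576181820371/22969548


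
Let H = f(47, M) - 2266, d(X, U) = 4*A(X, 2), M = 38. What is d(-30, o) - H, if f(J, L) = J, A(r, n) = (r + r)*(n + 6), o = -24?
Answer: 299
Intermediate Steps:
A(r, n) = 2*r*(6 + n) (A(r, n) = (2*r)*(6 + n) = 2*r*(6 + n))
d(X, U) = 64*X (d(X, U) = 4*(2*X*(6 + 2)) = 4*(2*X*8) = 4*(16*X) = 64*X)
H = -2219 (H = 47 - 2266 = -2219)
d(-30, o) - H = 64*(-30) - 1*(-2219) = -1920 + 2219 = 299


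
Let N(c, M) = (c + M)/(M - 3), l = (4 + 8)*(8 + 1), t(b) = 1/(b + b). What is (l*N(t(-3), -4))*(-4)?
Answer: -1800/7 ≈ -257.14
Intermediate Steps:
t(b) = 1/(2*b)
l = 108 (l = 12*9 = 108)
N(c, M) = (M + c)/(-3 + M)
(l*N(t(-3), -4))*(-4) = (108*((-4 + (1/2)/(-3))/(-3 - 4)))*(-4) = (108*((-4 + (1/2)*(-1/3))/(-7)))*(-4) = (108*(-(-4 - 1/6)/7))*(-4) = (108*(-1/7*(-25/6)))*(-4) = (108*(25/42))*(-4) = (450/7)*(-4) = -1800/7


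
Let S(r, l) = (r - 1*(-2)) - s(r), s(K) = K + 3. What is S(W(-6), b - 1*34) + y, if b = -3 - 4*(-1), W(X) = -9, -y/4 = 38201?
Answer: -152805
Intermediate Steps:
y = -152804 (y = -4*38201 = -152804)
b = 1 (b = -3 + 4 = 1)
s(K) = 3 + K
S(r, l) = -1 (S(r, l) = (r - 1*(-2)) - (3 + r) = (r + 2) + (-3 - r) = (2 + r) + (-3 - r) = -1)
S(W(-6), b - 1*34) + y = -1 - 152804 = -152805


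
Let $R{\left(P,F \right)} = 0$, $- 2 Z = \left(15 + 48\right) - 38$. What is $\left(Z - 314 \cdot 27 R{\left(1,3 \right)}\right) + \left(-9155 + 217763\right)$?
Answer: $\frac{417191}{2} \approx 2.086 \cdot 10^{5}$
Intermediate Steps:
$Z = - \frac{25}{2}$ ($Z = - \frac{\left(15 + 48\right) - 38}{2} = - \frac{63 - 38}{2} = \left(- \frac{1}{2}\right) 25 = - \frac{25}{2} \approx -12.5$)
$\left(Z - 314 \cdot 27 R{\left(1,3 \right)}\right) + \left(-9155 + 217763\right) = \left(- \frac{25}{2} - 314 \cdot 27 \cdot 0\right) + \left(-9155 + 217763\right) = \left(- \frac{25}{2} - 0\right) + 208608 = \left(- \frac{25}{2} + 0\right) + 208608 = - \frac{25}{2} + 208608 = \frac{417191}{2}$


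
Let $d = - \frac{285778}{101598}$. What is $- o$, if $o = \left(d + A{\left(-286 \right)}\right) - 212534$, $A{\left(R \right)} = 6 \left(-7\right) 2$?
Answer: $\frac{10800924671}{50799} \approx 2.1262 \cdot 10^{5}$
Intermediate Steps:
$A{\left(R \right)} = -84$ ($A{\left(R \right)} = \left(-42\right) 2 = -84$)
$d = - \frac{142889}{50799}$ ($d = \left(-285778\right) \frac{1}{101598} = - \frac{142889}{50799} \approx -2.8128$)
$o = - \frac{10800924671}{50799}$ ($o = \left(- \frac{142889}{50799} - 84\right) - 212534 = - \frac{4410005}{50799} - 212534 = - \frac{10800924671}{50799} \approx -2.1262 \cdot 10^{5}$)
$- o = \left(-1\right) \left(- \frac{10800924671}{50799}\right) = \frac{10800924671}{50799}$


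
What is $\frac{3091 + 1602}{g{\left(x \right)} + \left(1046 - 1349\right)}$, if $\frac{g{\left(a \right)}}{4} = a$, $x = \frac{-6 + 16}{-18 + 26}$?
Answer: $- \frac{4693}{298} \approx -15.748$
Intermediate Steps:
$x = \frac{5}{4}$ ($x = \frac{10}{8} = 10 \cdot \frac{1}{8} = \frac{5}{4} \approx 1.25$)
$g{\left(a \right)} = 4 a$
$\frac{3091 + 1602}{g{\left(x \right)} + \left(1046 - 1349\right)} = \frac{3091 + 1602}{4 \cdot \frac{5}{4} + \left(1046 - 1349\right)} = \frac{4693}{5 + \left(1046 - 1349\right)} = \frac{4693}{5 - 303} = \frac{4693}{-298} = 4693 \left(- \frac{1}{298}\right) = - \frac{4693}{298}$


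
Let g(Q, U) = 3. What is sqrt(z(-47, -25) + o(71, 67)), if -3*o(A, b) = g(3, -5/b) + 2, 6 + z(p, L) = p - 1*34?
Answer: I*sqrt(798)/3 ≈ 9.4163*I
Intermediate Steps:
z(p, L) = -40 + p (z(p, L) = -6 + (p - 1*34) = -6 + (p - 34) = -6 + (-34 + p) = -40 + p)
o(A, b) = -5/3 (o(A, b) = -(3 + 2)/3 = -1/3*5 = -5/3)
sqrt(z(-47, -25) + o(71, 67)) = sqrt((-40 - 47) - 5/3) = sqrt(-87 - 5/3) = sqrt(-266/3) = I*sqrt(798)/3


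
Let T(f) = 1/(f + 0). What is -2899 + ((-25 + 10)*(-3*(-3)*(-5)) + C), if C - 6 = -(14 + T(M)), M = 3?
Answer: -6697/3 ≈ -2232.3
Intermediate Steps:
T(f) = 1/f
C = -25/3 (C = 6 - (14 + 1/3) = 6 - (14 + ⅓) = 6 - 1*43/3 = 6 - 43/3 = -25/3 ≈ -8.3333)
-2899 + ((-25 + 10)*(-3*(-3)*(-5)) + C) = -2899 + ((-25 + 10)*(-3*(-3)*(-5)) - 25/3) = -2899 + (-135*(-5) - 25/3) = -2899 + (-15*(-45) - 25/3) = -2899 + (675 - 25/3) = -2899 + 2000/3 = -6697/3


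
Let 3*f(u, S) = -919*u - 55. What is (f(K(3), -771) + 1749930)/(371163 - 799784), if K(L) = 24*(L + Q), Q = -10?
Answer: -5404127/1285863 ≈ -4.2027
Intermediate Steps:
K(L) = -240 + 24*L (K(L) = 24*(L - 10) = 24*(-10 + L) = -240 + 24*L)
f(u, S) = -55/3 - 919*u/3 (f(u, S) = (-919*u - 55)/3 = (-55 - 919*u)/3 = -55/3 - 919*u/3)
(f(K(3), -771) + 1749930)/(371163 - 799784) = ((-55/3 - 919*(-240 + 24*3)/3) + 1749930)/(371163 - 799784) = ((-55/3 - 919*(-240 + 72)/3) + 1749930)/(-428621) = ((-55/3 - 919/3*(-168)) + 1749930)*(-1/428621) = ((-55/3 + 51464) + 1749930)*(-1/428621) = (154337/3 + 1749930)*(-1/428621) = (5404127/3)*(-1/428621) = -5404127/1285863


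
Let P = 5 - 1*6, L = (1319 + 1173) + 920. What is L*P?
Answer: -3412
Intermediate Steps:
L = 3412 (L = 2492 + 920 = 3412)
P = -1 (P = 5 - 6 = -1)
L*P = 3412*(-1) = -3412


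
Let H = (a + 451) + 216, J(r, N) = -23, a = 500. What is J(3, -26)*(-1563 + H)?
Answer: 9108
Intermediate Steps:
H = 1167 (H = (500 + 451) + 216 = 951 + 216 = 1167)
J(3, -26)*(-1563 + H) = -23*(-1563 + 1167) = -23*(-396) = 9108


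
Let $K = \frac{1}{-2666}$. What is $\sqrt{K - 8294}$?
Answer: $\frac{i \sqrt{58950072130}}{2666} \approx 91.071 i$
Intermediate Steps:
$K = - \frac{1}{2666} \approx -0.00037509$
$\sqrt{K - 8294} = \sqrt{- \frac{1}{2666} - 8294} = \sqrt{- \frac{22111805}{2666}} = \frac{i \sqrt{58950072130}}{2666}$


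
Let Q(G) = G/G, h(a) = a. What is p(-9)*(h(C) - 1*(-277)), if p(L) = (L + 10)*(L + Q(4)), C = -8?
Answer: -2152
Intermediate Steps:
Q(G) = 1
p(L) = (1 + L)*(10 + L) (p(L) = (L + 10)*(L + 1) = (10 + L)*(1 + L) = (1 + L)*(10 + L))
p(-9)*(h(C) - 1*(-277)) = (10 + (-9)² + 11*(-9))*(-8 - 1*(-277)) = (10 + 81 - 99)*(-8 + 277) = -8*269 = -2152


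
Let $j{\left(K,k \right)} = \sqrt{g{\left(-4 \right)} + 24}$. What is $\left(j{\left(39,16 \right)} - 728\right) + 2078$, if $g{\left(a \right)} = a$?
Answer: $1350 + 2 \sqrt{5} \approx 1354.5$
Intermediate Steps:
$j{\left(K,k \right)} = 2 \sqrt{5}$ ($j{\left(K,k \right)} = \sqrt{-4 + 24} = \sqrt{20} = 2 \sqrt{5}$)
$\left(j{\left(39,16 \right)} - 728\right) + 2078 = \left(2 \sqrt{5} - 728\right) + 2078 = \left(-728 + 2 \sqrt{5}\right) + 2078 = 1350 + 2 \sqrt{5}$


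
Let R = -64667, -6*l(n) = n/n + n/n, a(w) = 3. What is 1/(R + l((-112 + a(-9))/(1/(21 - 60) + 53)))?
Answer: -3/194002 ≈ -1.5464e-5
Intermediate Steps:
l(n) = -⅓ (l(n) = -(n/n + n/n)/6 = -(1 + 1)/6 = -⅙*2 = -⅓)
1/(R + l((-112 + a(-9))/(1/(21 - 60) + 53))) = 1/(-64667 - ⅓) = 1/(-194002/3) = -3/194002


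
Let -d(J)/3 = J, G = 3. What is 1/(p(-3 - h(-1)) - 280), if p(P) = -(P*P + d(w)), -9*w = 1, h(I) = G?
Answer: -3/949 ≈ -0.0031612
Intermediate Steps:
h(I) = 3
w = -1/9 (w = -1/9*1 = -1/9 ≈ -0.11111)
d(J) = -3*J
p(P) = -1/3 - P**2 (p(P) = -(P*P - 3*(-1/9)) = -(P**2 + 1/3) = -(1/3 + P**2) = -1/3 - P**2)
1/(p(-3 - h(-1)) - 280) = 1/((-1/3 - (-3 - 1*3)**2) - 280) = 1/((-1/3 - (-3 - 3)**2) - 280) = 1/((-1/3 - 1*(-6)**2) - 280) = 1/((-1/3 - 1*36) - 280) = 1/((-1/3 - 36) - 280) = 1/(-109/3 - 280) = 1/(-949/3) = -3/949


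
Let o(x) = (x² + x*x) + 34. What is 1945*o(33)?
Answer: 4302340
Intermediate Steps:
o(x) = 34 + 2*x² (o(x) = (x² + x²) + 34 = 2*x² + 34 = 34 + 2*x²)
1945*o(33) = 1945*(34 + 2*33²) = 1945*(34 + 2*1089) = 1945*(34 + 2178) = 1945*2212 = 4302340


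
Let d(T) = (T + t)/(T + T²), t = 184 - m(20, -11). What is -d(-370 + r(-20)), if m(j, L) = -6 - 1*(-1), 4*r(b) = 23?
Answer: 2804/2117021 ≈ 0.0013245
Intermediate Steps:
r(b) = 23/4 (r(b) = (¼)*23 = 23/4)
m(j, L) = -5 (m(j, L) = -6 + 1 = -5)
t = 189 (t = 184 - 1*(-5) = 184 + 5 = 189)
d(T) = (189 + T)/(T + T²) (d(T) = (T + 189)/(T + T²) = (189 + T)/(T + T²))
-d(-370 + r(-20)) = -(189 + (-370 + 23/4))/((-370 + 23/4)*(1 + (-370 + 23/4))) = -(189 - 1457/4)/((-1457/4)*(1 - 1457/4)) = -(-4)*(-701)/(1457*(-1453/4)*4) = -(-4)*(-4)*(-701)/(1457*1453*4) = -1*(-2804/2117021) = 2804/2117021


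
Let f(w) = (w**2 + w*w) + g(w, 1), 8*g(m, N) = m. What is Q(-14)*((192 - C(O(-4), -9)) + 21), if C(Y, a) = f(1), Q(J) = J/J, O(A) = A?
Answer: 1687/8 ≈ 210.88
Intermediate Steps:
g(m, N) = m/8
Q(J) = 1
f(w) = 2*w**2 + w/8 (f(w) = (w**2 + w*w) + w/8 = (w**2 + w**2) + w/8 = 2*w**2 + w/8)
C(Y, a) = 17/8 (C(Y, a) = (1/8)*1*(1 + 16*1) = (1/8)*1*(1 + 16) = (1/8)*1*17 = 17/8)
Q(-14)*((192 - C(O(-4), -9)) + 21) = 1*((192 - 1*17/8) + 21) = 1*((192 - 17/8) + 21) = 1*(1519/8 + 21) = 1*(1687/8) = 1687/8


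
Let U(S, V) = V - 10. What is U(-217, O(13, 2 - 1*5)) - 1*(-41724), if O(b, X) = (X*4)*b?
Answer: 41558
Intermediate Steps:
O(b, X) = 4*X*b (O(b, X) = (4*X)*b = 4*X*b)
U(S, V) = -10 + V
U(-217, O(13, 2 - 1*5)) - 1*(-41724) = (-10 + 4*(2 - 1*5)*13) - 1*(-41724) = (-10 + 4*(2 - 5)*13) + 41724 = (-10 + 4*(-3)*13) + 41724 = (-10 - 156) + 41724 = -166 + 41724 = 41558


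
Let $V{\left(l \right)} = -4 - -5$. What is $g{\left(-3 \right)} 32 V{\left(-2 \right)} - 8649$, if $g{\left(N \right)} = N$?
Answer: $-8745$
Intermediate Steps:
$V{\left(l \right)} = 1$ ($V{\left(l \right)} = -4 + 5 = 1$)
$g{\left(-3 \right)} 32 V{\left(-2 \right)} - 8649 = \left(-3\right) 32 \cdot 1 - 8649 = \left(-96\right) 1 - 8649 = -96 - 8649 = -8745$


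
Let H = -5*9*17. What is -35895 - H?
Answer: -35130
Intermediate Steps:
H = -765 (H = -45*17 = -765)
-35895 - H = -35895 - 1*(-765) = -35895 + 765 = -35130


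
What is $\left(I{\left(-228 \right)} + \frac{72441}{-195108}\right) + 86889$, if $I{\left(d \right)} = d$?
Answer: $\frac{5636060649}{65036} \approx 86661.0$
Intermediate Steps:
$\left(I{\left(-228 \right)} + \frac{72441}{-195108}\right) + 86889 = \left(-228 + \frac{72441}{-195108}\right) + 86889 = \left(-228 + 72441 \left(- \frac{1}{195108}\right)\right) + 86889 = \left(-228 - \frac{24147}{65036}\right) + 86889 = - \frac{14852355}{65036} + 86889 = \frac{5636060649}{65036}$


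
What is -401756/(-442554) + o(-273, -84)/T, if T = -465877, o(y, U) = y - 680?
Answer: 93795316987/103087864929 ≈ 0.90986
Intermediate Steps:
o(y, U) = -680 + y
-401756/(-442554) + o(-273, -84)/T = -401756/(-442554) + (-680 - 273)/(-465877) = -401756*(-1/442554) - 953*(-1/465877) = 200878/221277 + 953/465877 = 93795316987/103087864929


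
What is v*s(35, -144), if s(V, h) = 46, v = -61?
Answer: -2806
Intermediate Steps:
v*s(35, -144) = -61*46 = -2806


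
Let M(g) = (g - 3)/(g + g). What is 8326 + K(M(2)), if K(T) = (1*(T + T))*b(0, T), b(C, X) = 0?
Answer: 8326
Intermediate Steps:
M(g) = (-3 + g)/(2*g) (M(g) = (-3 + g)/((2*g)) = (-3 + g)*(1/(2*g)) = (-3 + g)/(2*g))
K(T) = 0 (K(T) = (1*(T + T))*0 = (1*(2*T))*0 = (2*T)*0 = 0)
8326 + K(M(2)) = 8326 + 0 = 8326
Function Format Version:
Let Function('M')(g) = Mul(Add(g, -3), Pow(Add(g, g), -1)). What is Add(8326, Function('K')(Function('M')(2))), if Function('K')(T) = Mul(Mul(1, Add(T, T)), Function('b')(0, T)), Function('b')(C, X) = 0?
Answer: 8326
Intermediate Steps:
Function('M')(g) = Mul(Rational(1, 2), Pow(g, -1), Add(-3, g)) (Function('M')(g) = Mul(Add(-3, g), Pow(Mul(2, g), -1)) = Mul(Add(-3, g), Mul(Rational(1, 2), Pow(g, -1))) = Mul(Rational(1, 2), Pow(g, -1), Add(-3, g)))
Function('K')(T) = 0 (Function('K')(T) = Mul(Mul(1, Add(T, T)), 0) = Mul(Mul(1, Mul(2, T)), 0) = Mul(Mul(2, T), 0) = 0)
Add(8326, Function('K')(Function('M')(2))) = Add(8326, 0) = 8326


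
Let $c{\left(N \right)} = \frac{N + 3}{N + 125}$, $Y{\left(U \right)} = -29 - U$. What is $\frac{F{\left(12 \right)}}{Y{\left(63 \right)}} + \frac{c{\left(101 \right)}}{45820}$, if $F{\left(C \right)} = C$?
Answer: $- \frac{3882946}{29771545} \approx -0.13042$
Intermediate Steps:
$c{\left(N \right)} = \frac{3 + N}{125 + N}$
$\frac{F{\left(12 \right)}}{Y{\left(63 \right)}} + \frac{c{\left(101 \right)}}{45820} = \frac{12}{-29 - 63} + \frac{\frac{1}{125 + 101} \left(3 + 101\right)}{45820} = \frac{12}{-29 - 63} + \frac{1}{226} \cdot 104 \cdot \frac{1}{45820} = \frac{12}{-92} + \frac{1}{226} \cdot 104 \cdot \frac{1}{45820} = 12 \left(- \frac{1}{92}\right) + \frac{52}{113} \cdot \frac{1}{45820} = - \frac{3}{23} + \frac{13}{1294415} = - \frac{3882946}{29771545}$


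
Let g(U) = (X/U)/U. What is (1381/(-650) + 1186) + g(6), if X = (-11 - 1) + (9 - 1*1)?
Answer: 6925021/5850 ≈ 1183.8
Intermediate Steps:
X = -4 (X = -12 + (9 - 1) = -12 + 8 = -4)
g(U) = -4/U**2 (g(U) = (-4/U)/U = -4/U**2)
(1381/(-650) + 1186) + g(6) = (1381/(-650) + 1186) - 4/6**2 = (1381*(-1/650) + 1186) - 4*1/36 = (-1381/650 + 1186) - 1/9 = 769519/650 - 1/9 = 6925021/5850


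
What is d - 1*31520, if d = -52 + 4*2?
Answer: -31564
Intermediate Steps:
d = -44 (d = -52 + 8 = -44)
d - 1*31520 = -44 - 1*31520 = -44 - 31520 = -31564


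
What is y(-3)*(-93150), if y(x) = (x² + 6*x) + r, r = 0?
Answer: 838350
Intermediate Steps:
y(x) = x² + 6*x (y(x) = (x² + 6*x) + 0 = x² + 6*x)
y(-3)*(-93150) = -3*(6 - 3)*(-93150) = -3*3*(-93150) = -9*(-93150) = 838350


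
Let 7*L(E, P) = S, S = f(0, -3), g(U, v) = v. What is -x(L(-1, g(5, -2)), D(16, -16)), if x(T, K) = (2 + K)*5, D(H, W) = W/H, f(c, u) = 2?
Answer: -5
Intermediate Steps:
S = 2
L(E, P) = 2/7 (L(E, P) = (⅐)*2 = 2/7)
x(T, K) = 10 + 5*K
-x(L(-1, g(5, -2)), D(16, -16)) = -(10 + 5*(-16/16)) = -(10 + 5*(-16*1/16)) = -(10 + 5*(-1)) = -(10 - 5) = -1*5 = -5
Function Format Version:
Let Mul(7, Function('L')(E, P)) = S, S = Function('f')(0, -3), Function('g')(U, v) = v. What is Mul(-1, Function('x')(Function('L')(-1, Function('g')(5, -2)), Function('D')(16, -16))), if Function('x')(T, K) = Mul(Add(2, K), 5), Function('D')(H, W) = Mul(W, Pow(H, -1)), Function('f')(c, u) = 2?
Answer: -5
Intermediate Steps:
S = 2
Function('L')(E, P) = Rational(2, 7) (Function('L')(E, P) = Mul(Rational(1, 7), 2) = Rational(2, 7))
Function('x')(T, K) = Add(10, Mul(5, K))
Mul(-1, Function('x')(Function('L')(-1, Function('g')(5, -2)), Function('D')(16, -16))) = Mul(-1, Add(10, Mul(5, Mul(-16, Pow(16, -1))))) = Mul(-1, Add(10, Mul(5, Mul(-16, Rational(1, 16))))) = Mul(-1, Add(10, Mul(5, -1))) = Mul(-1, Add(10, -5)) = Mul(-1, 5) = -5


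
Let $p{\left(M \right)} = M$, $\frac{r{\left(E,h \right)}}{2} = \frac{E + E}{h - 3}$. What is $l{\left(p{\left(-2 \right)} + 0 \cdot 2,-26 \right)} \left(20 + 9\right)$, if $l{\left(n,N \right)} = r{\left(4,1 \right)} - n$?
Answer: $-174$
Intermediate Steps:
$r{\left(E,h \right)} = \frac{4 E}{-3 + h}$ ($r{\left(E,h \right)} = 2 \frac{E + E}{h - 3} = 2 \frac{2 E}{-3 + h} = \frac{4 E}{-3 + h}$)
$l{\left(n,N \right)} = -8 - n$ ($l{\left(n,N \right)} = 4 \cdot 4 \frac{1}{-3 + 1} - n = 4 \cdot 4 \frac{1}{-2} - n = 4 \cdot 4 \left(- \frac{1}{2}\right) - n = -8 - n$)
$l{\left(p{\left(-2 \right)} + 0 \cdot 2,-26 \right)} \left(20 + 9\right) = \left(-8 - \left(-2 + 0 \cdot 2\right)\right) \left(20 + 9\right) = \left(-8 - \left(-2 + 0\right)\right) 29 = \left(-8 - -2\right) 29 = \left(-8 + 2\right) 29 = \left(-6\right) 29 = -174$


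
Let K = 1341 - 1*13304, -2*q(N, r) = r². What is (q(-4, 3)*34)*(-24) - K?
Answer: 15635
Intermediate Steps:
q(N, r) = -r²/2
K = -11963 (K = 1341 - 13304 = -11963)
(q(-4, 3)*34)*(-24) - K = (-½*3²*34)*(-24) - 1*(-11963) = (-½*9*34)*(-24) + 11963 = -9/2*34*(-24) + 11963 = -153*(-24) + 11963 = 3672 + 11963 = 15635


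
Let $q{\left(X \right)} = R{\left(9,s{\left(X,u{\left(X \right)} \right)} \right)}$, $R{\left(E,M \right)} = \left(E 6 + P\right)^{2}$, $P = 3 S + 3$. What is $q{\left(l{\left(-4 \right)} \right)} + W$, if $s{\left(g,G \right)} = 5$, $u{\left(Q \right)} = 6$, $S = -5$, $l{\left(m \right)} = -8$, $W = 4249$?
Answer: $6013$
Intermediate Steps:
$P = -12$ ($P = 3 \left(-5\right) + 3 = -15 + 3 = -12$)
$R{\left(E,M \right)} = \left(-12 + 6 E\right)^{2}$ ($R{\left(E,M \right)} = \left(E 6 - 12\right)^{2} = \left(6 E - 12\right)^{2} = \left(-12 + 6 E\right)^{2}$)
$q{\left(X \right)} = 1764$ ($q{\left(X \right)} = 36 \left(-2 + 9\right)^{2} = 36 \cdot 7^{2} = 36 \cdot 49 = 1764$)
$q{\left(l{\left(-4 \right)} \right)} + W = 1764 + 4249 = 6013$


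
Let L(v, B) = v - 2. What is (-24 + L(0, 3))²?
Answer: 676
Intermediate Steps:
L(v, B) = -2 + v
(-24 + L(0, 3))² = (-24 + (-2 + 0))² = (-24 - 2)² = (-26)² = 676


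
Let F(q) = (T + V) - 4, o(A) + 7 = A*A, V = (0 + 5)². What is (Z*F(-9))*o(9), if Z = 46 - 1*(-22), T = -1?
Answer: 100640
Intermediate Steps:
V = 25 (V = 5² = 25)
o(A) = -7 + A² (o(A) = -7 + A*A = -7 + A²)
F(q) = 20 (F(q) = (-1 + 25) - 4 = 24 - 4 = 20)
Z = 68 (Z = 46 + 22 = 68)
(Z*F(-9))*o(9) = (68*20)*(-7 + 9²) = 1360*(-7 + 81) = 1360*74 = 100640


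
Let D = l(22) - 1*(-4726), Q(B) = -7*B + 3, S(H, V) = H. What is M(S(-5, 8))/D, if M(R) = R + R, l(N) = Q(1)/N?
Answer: -55/25992 ≈ -0.0021160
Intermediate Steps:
Q(B) = 3 - 7*B
l(N) = -4/N (l(N) = (3 - 7*1)/N = (3 - 7)/N = -4/N)
M(R) = 2*R
D = 51984/11 (D = -4/22 - 1*(-4726) = -4*1/22 + 4726 = -2/11 + 4726 = 51984/11 ≈ 4725.8)
M(S(-5, 8))/D = (2*(-5))/(51984/11) = -10*11/51984 = -55/25992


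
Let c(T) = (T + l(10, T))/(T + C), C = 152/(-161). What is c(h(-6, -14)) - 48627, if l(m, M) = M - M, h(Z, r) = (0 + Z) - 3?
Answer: -77850378/1601 ≈ -48626.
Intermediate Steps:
C = -152/161 (C = 152*(-1/161) = -152/161 ≈ -0.94410)
h(Z, r) = -3 + Z (h(Z, r) = Z - 3 = -3 + Z)
l(m, M) = 0
c(T) = T/(-152/161 + T) (c(T) = (T + 0)/(T - 152/161) = T/(-152/161 + T))
c(h(-6, -14)) - 48627 = 161*(-3 - 6)/(-152 + 161*(-3 - 6)) - 48627 = 161*(-9)/(-152 + 161*(-9)) - 48627 = 161*(-9)/(-152 - 1449) - 48627 = 161*(-9)/(-1601) - 48627 = 161*(-9)*(-1/1601) - 48627 = 1449/1601 - 48627 = -77850378/1601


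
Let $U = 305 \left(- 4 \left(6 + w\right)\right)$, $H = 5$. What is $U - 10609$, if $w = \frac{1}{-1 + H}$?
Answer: $-18234$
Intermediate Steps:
$w = \frac{1}{4}$ ($w = \frac{1}{-1 + 5} = \frac{1}{4} \approx 0.25$)
$U = -7625$ ($U = 305 \left(- 4 \left(6 + \frac{1}{4}\right)\right) = 305 \left(\left(-4\right) \frac{25}{4}\right) = 305 \left(-25\right) = -7625$)
$U - 10609 = -7625 - 10609 = -18234$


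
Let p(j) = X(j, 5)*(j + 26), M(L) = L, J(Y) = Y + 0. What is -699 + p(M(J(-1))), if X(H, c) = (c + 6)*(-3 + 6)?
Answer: 126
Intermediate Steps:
X(H, c) = 18 + 3*c (X(H, c) = (6 + c)*3 = 18 + 3*c)
J(Y) = Y
p(j) = 858 + 33*j (p(j) = (18 + 3*5)*(j + 26) = (18 + 15)*(26 + j) = 33*(26 + j) = 858 + 33*j)
-699 + p(M(J(-1))) = -699 + (858 + 33*(-1)) = -699 + (858 - 33) = -699 + 825 = 126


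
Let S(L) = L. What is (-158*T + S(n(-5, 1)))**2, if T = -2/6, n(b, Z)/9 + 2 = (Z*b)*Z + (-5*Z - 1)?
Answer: 37249/9 ≈ 4138.8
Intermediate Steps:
n(b, Z) = -27 - 45*Z + 9*b*Z**2 (n(b, Z) = -18 + 9*((Z*b)*Z + (-5*Z - 1)) = -18 + 9*(b*Z**2 + (-1 - 5*Z)) = -18 + 9*(-1 - 5*Z + b*Z**2) = -18 + (-9 - 45*Z + 9*b*Z**2) = -27 - 45*Z + 9*b*Z**2)
T = -1/3 (T = -2*1/6 = -1/3 ≈ -0.33333)
(-158*T + S(n(-5, 1)))**2 = (-158*(-1/3) + (-27 - 45*1 + 9*(-5)*1**2))**2 = (158/3 + (-27 - 45 + 9*(-5)*1))**2 = (158/3 + (-27 - 45 - 45))**2 = (158/3 - 117)**2 = (-193/3)**2 = 37249/9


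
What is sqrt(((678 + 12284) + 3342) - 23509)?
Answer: I*sqrt(7205) ≈ 84.882*I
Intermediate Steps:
sqrt(((678 + 12284) + 3342) - 23509) = sqrt((12962 + 3342) - 23509) = sqrt(16304 - 23509) = sqrt(-7205) = I*sqrt(7205)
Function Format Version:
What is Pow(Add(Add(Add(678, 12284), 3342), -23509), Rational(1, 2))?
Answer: Mul(I, Pow(7205, Rational(1, 2))) ≈ Mul(84.882, I)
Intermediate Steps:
Pow(Add(Add(Add(678, 12284), 3342), -23509), Rational(1, 2)) = Pow(Add(Add(12962, 3342), -23509), Rational(1, 2)) = Pow(Add(16304, -23509), Rational(1, 2)) = Pow(-7205, Rational(1, 2)) = Mul(I, Pow(7205, Rational(1, 2)))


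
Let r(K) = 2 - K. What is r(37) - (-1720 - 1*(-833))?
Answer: 852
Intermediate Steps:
r(37) - (-1720 - 1*(-833)) = (2 - 1*37) - (-1720 - 1*(-833)) = (2 - 37) - (-1720 + 833) = -35 - 1*(-887) = -35 + 887 = 852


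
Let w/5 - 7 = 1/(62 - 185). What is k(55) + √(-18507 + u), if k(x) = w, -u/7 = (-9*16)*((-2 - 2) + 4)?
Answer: 4300/123 + I*√18507 ≈ 34.959 + 136.04*I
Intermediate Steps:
w = 4300/123 (w = 35 + 5/(62 - 185) = 35 + 5/(-123) = 35 + 5*(-1/123) = 35 - 5/123 = 4300/123 ≈ 34.959)
u = 0 (u = -7*(-9*16)*((-2 - 2) + 4) = -(-1008)*(-4 + 4) = -(-1008)*0 = -7*0 = 0)
k(x) = 4300/123
k(55) + √(-18507 + u) = 4300/123 + √(-18507 + 0) = 4300/123 + √(-18507) = 4300/123 + I*√18507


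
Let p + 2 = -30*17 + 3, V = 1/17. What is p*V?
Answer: -509/17 ≈ -29.941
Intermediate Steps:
V = 1/17 ≈ 0.058824
p = -509 (p = -2 + (-30*17 + 3) = -2 + (-510 + 3) = -2 - 507 = -509)
p*V = -509*1/17 = -509/17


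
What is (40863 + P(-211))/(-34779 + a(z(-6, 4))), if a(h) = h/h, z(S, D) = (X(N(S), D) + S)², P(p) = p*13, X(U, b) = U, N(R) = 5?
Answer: -19060/17389 ≈ -1.0961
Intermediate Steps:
P(p) = 13*p
z(S, D) = (5 + S)²
a(h) = 1
(40863 + P(-211))/(-34779 + a(z(-6, 4))) = (40863 + 13*(-211))/(-34779 + 1) = (40863 - 2743)/(-34778) = 38120*(-1/34778) = -19060/17389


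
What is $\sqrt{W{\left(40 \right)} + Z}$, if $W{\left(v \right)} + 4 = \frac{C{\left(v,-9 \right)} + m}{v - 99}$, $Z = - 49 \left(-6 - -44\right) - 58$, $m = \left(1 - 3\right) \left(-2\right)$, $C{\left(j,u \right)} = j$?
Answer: $\frac{2 i \sqrt{1675010}}{59} \approx 43.872 i$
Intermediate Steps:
$m = 4$ ($m = \left(-2\right) \left(-2\right) = 4$)
$Z = -1920$ ($Z = - 49 \left(-6 + 44\right) - 58 = \left(-49\right) 38 - 58 = -1862 - 58 = -1920$)
$W{\left(v \right)} = -4 + \frac{4 + v}{-99 + v}$ ($W{\left(v \right)} = -4 + \frac{v + 4}{v - 99} = -4 + \frac{4 + v}{-99 + v}$)
$\sqrt{W{\left(40 \right)} + Z} = \sqrt{\frac{400 - 120}{-99 + 40} - 1920} = \sqrt{\frac{400 - 120}{-59} - 1920} = \sqrt{\left(- \frac{1}{59}\right) 280 - 1920} = \sqrt{- \frac{280}{59} - 1920} = \sqrt{- \frac{113560}{59}} = \frac{2 i \sqrt{1675010}}{59}$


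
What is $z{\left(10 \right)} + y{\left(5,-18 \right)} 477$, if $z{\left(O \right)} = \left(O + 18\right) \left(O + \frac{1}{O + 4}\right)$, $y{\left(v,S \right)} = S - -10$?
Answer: $-3534$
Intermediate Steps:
$y{\left(v,S \right)} = 10 + S$ ($y{\left(v,S \right)} = S + 10 = 10 + S$)
$z{\left(O \right)} = \left(18 + O\right) \left(O + \frac{1}{4 + O}\right)$
$z{\left(10 \right)} + y{\left(5,-18 \right)} 477 = \frac{18 + 10^{3} + 22 \cdot 10^{2} + 73 \cdot 10}{4 + 10} + \left(10 - 18\right) 477 = \frac{18 + 1000 + 22 \cdot 100 + 730}{14} - 3816 = \frac{18 + 1000 + 2200 + 730}{14} - 3816 = \frac{1}{14} \cdot 3948 - 3816 = 282 - 3816 = -3534$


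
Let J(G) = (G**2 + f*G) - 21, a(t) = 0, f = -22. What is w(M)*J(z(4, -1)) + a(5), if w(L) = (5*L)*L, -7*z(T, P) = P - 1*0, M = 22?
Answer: -2860440/49 ≈ -58376.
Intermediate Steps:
z(T, P) = -P/7 (z(T, P) = -(P - 1*0)/7 = -(P + 0)/7 = -P/7)
J(G) = -21 + G**2 - 22*G (J(G) = (G**2 - 22*G) - 21 = -21 + G**2 - 22*G)
w(L) = 5*L**2
w(M)*J(z(4, -1)) + a(5) = (5*22**2)*(-21 + (-1/7*(-1))**2 - (-22)*(-1)/7) + 0 = (5*484)*(-21 + (1/7)**2 - 22*1/7) + 0 = 2420*(-21 + 1/49 - 22/7) + 0 = 2420*(-1182/49) + 0 = -2860440/49 + 0 = -2860440/49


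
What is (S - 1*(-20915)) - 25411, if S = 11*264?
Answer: -1592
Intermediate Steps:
S = 2904
(S - 1*(-20915)) - 25411 = (2904 - 1*(-20915)) - 25411 = (2904 + 20915) - 25411 = 23819 - 25411 = -1592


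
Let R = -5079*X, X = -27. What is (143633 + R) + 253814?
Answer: 534580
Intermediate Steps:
R = 137133 (R = -5079*(-27) = 137133)
(143633 + R) + 253814 = (143633 + 137133) + 253814 = 280766 + 253814 = 534580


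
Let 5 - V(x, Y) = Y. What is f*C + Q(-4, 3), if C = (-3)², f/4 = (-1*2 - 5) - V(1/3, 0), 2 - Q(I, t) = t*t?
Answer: -439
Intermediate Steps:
V(x, Y) = 5 - Y
Q(I, t) = 2 - t² (Q(I, t) = 2 - t*t = 2 - t²)
f = -48 (f = 4*((-1*2 - 5) - (5 - 1*0)) = 4*((-2 - 5) - (5 + 0)) = 4*(-7 - 1*5) = 4*(-7 - 5) = 4*(-12) = -48)
C = 9
f*C + Q(-4, 3) = -48*9 + (2 - 1*3²) = -432 + (2 - 1*9) = -432 + (2 - 9) = -432 - 7 = -439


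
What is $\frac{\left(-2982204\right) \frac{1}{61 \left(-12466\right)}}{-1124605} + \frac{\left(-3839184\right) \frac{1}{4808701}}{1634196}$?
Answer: $- \frac{48402937544533002}{12174462799283517847165} \approx -3.9758 \cdot 10^{-6}$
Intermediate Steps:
$\frac{\left(-2982204\right) \frac{1}{61 \left(-12466\right)}}{-1124605} + \frac{\left(-3839184\right) \frac{1}{4808701}}{1634196} = - \frac{2982204}{-760426} \left(- \frac{1}{1124605}\right) + \left(-3839184\right) \frac{1}{4808701} \cdot \frac{1}{1634196} = \left(-2982204\right) \left(- \frac{1}{760426}\right) \left(- \frac{1}{1124605}\right) - \frac{319932}{654863328283} = \frac{1491102}{380213} \left(- \frac{1}{1124605}\right) - \frac{319932}{654863328283} = - \frac{1491102}{427589440865} - \frac{319932}{654863328283} = - \frac{48402937544533002}{12174462799283517847165}$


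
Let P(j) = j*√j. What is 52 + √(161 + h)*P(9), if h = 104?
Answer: 52 + 27*√265 ≈ 491.53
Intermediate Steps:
P(j) = j^(3/2)
52 + √(161 + h)*P(9) = 52 + √(161 + 104)*9^(3/2) = 52 + √265*27 = 52 + 27*√265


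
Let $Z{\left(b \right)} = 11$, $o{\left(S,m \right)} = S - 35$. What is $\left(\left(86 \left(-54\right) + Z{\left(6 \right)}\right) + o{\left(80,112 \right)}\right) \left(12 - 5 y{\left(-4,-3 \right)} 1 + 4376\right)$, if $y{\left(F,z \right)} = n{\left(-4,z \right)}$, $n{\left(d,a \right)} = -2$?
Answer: $-20627648$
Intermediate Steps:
$o{\left(S,m \right)} = -35 + S$ ($o{\left(S,m \right)} = S - 35 = -35 + S$)
$y{\left(F,z \right)} = -2$
$\left(\left(86 \left(-54\right) + Z{\left(6 \right)}\right) + o{\left(80,112 \right)}\right) \left(12 - 5 y{\left(-4,-3 \right)} 1 + 4376\right) = \left(\left(86 \left(-54\right) + 11\right) + \left(-35 + 80\right)\right) \left(12 \left(-5\right) \left(-2\right) 1 + 4376\right) = \left(\left(-4644 + 11\right) + 45\right) \left(12 \cdot 10 \cdot 1 + 4376\right) = \left(-4633 + 45\right) \left(12 \cdot 10 + 4376\right) = - 4588 \left(120 + 4376\right) = \left(-4588\right) 4496 = -20627648$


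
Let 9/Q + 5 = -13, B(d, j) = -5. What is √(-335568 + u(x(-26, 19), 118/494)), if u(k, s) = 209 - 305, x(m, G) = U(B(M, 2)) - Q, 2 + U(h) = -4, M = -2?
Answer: 36*I*√259 ≈ 579.37*I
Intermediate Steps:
U(h) = -6 (U(h) = -2 - 4 = -6)
Q = -½ (Q = 9/(-5 - 13) = 9/(-18) = 9*(-1/18) = -½ ≈ -0.50000)
x(m, G) = -11/2 (x(m, G) = -6 - 1*(-½) = -6 + ½ = -11/2)
u(k, s) = -96
√(-335568 + u(x(-26, 19), 118/494)) = √(-335568 - 96) = √(-335664) = 36*I*√259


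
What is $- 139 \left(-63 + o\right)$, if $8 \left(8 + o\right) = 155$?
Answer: $\frac{57407}{8} \approx 7175.9$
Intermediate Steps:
$o = \frac{91}{8}$ ($o = -8 + \frac{1}{8} \cdot 155 = -8 + \frac{155}{8} = \frac{91}{8} \approx 11.375$)
$- 139 \left(-63 + o\right) = - 139 \left(-63 + \frac{91}{8}\right) = \left(-139\right) \left(- \frac{413}{8}\right) = \frac{57407}{8}$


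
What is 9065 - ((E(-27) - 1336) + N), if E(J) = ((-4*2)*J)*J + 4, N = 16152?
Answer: 77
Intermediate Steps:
E(J) = 4 - 8*J² (E(J) = (-8*J)*J + 4 = -8*J² + 4 = 4 - 8*J²)
9065 - ((E(-27) - 1336) + N) = 9065 - (((4 - 8*(-27)²) - 1336) + 16152) = 9065 - (((4 - 8*729) - 1336) + 16152) = 9065 - (((4 - 5832) - 1336) + 16152) = 9065 - ((-5828 - 1336) + 16152) = 9065 - (-7164 + 16152) = 9065 - 1*8988 = 9065 - 8988 = 77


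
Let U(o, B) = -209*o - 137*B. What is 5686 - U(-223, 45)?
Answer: -34756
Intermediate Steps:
5686 - U(-223, 45) = 5686 - (-209*(-223) - 137*45) = 5686 - (46607 - 6165) = 5686 - 1*40442 = 5686 - 40442 = -34756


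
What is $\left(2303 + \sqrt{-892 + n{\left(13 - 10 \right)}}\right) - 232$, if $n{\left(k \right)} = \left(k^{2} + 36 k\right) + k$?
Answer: $2071 + 2 i \sqrt{193} \approx 2071.0 + 27.785 i$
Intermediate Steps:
$n{\left(k \right)} = k^{2} + 37 k$
$\left(2303 + \sqrt{-892 + n{\left(13 - 10 \right)}}\right) - 232 = \left(2303 + \sqrt{-892 + \left(13 - 10\right) \left(37 + \left(13 - 10\right)\right)}\right) - 232 = \left(2303 + \sqrt{-892 + 3 \left(37 + 3\right)}\right) - 232 = \left(2303 + \sqrt{-892 + 3 \cdot 40}\right) - 232 = \left(2303 + \sqrt{-892 + 120}\right) - 232 = \left(2303 + \sqrt{-772}\right) - 232 = \left(2303 + 2 i \sqrt{193}\right) - 232 = 2071 + 2 i \sqrt{193}$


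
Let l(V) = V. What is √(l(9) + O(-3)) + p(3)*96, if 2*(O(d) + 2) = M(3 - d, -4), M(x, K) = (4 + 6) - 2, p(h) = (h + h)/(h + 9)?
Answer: 48 + √11 ≈ 51.317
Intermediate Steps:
p(h) = 2*h/(9 + h) (p(h) = (2*h)/(9 + h) = 2*h/(9 + h))
M(x, K) = 8 (M(x, K) = 10 - 2 = 8)
O(d) = 2 (O(d) = -2 + (½)*8 = -2 + 4 = 2)
√(l(9) + O(-3)) + p(3)*96 = √(9 + 2) + (2*3/(9 + 3))*96 = √11 + (2*3/12)*96 = √11 + (2*3*(1/12))*96 = √11 + (½)*96 = √11 + 48 = 48 + √11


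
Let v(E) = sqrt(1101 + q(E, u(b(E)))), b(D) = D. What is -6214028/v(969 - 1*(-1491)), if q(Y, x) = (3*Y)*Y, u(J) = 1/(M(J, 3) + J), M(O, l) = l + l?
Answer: -6214028*sqrt(18155901)/18155901 ≈ -1458.4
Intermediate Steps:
M(O, l) = 2*l
u(J) = 1/(6 + J) (u(J) = 1/(2*3 + J) = 1/(6 + J))
q(Y, x) = 3*Y**2
v(E) = sqrt(1101 + 3*E**2)
-6214028/v(969 - 1*(-1491)) = -6214028/sqrt(1101 + 3*(969 - 1*(-1491))**2) = -6214028/sqrt(1101 + 3*(969 + 1491)**2) = -6214028/sqrt(1101 + 3*2460**2) = -6214028/sqrt(1101 + 3*6051600) = -6214028/sqrt(1101 + 18154800) = -6214028*sqrt(18155901)/18155901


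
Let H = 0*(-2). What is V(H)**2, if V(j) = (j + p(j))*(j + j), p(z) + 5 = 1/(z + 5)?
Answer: 0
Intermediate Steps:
H = 0
p(z) = -5 + 1/(5 + z) (p(z) = -5 + 1/(z + 5) = -5 + 1/(5 + z))
V(j) = 2*j*(j + (-24 - 5*j)/(5 + j)) (V(j) = (j + (-24 - 5*j)/(5 + j))*(j + j) = (j + (-24 - 5*j)/(5 + j))*(2*j) = 2*j*(j + (-24 - 5*j)/(5 + j)))
V(H)**2 = (2*0*(-24 + 0**2)/(5 + 0))**2 = (2*0*(-24 + 0)/5)**2 = (2*0*(1/5)*(-24))**2 = 0**2 = 0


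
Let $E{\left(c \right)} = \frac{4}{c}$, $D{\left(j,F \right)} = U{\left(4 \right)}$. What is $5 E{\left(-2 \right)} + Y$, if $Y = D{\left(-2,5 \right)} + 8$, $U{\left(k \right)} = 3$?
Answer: $1$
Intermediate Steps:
$D{\left(j,F \right)} = 3$
$Y = 11$ ($Y = 3 + 8 = 11$)
$5 E{\left(-2 \right)} + Y = 5 \frac{4}{-2} + 11 = 5 \cdot 4 \left(- \frac{1}{2}\right) + 11 = 5 \left(-2\right) + 11 = -10 + 11 = 1$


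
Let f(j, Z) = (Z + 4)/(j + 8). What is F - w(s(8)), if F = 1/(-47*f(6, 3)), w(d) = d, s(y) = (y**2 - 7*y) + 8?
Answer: -754/47 ≈ -16.043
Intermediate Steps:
s(y) = 8 + y**2 - 7*y
f(j, Z) = (4 + Z)/(8 + j)
F = -2/47 (F = 1/(-47*(4 + 3)/(8 + 6)) = 1/(-47*7/14) = 1/(-47*1/2) = 1/(-47/2) = -2/47 ≈ -0.042553)
F - w(s(8)) = -2/47 - (8 + 8**2 - 7*8) = -2/47 - (8 + 64 - 56) = -2/47 - 1*16 = -2/47 - 16 = -754/47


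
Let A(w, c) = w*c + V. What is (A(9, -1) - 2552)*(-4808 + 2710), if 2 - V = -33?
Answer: 5299548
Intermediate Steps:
V = 35 (V = 2 - 1*(-33) = 2 + 33 = 35)
A(w, c) = 35 + c*w (A(w, c) = w*c + 35 = c*w + 35 = 35 + c*w)
(A(9, -1) - 2552)*(-4808 + 2710) = ((35 - 1*9) - 2552)*(-4808 + 2710) = ((35 - 9) - 2552)*(-2098) = (26 - 2552)*(-2098) = -2526*(-2098) = 5299548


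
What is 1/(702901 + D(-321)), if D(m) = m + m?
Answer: 1/702259 ≈ 1.4240e-6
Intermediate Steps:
D(m) = 2*m
1/(702901 + D(-321)) = 1/(702901 + 2*(-321)) = 1/(702901 - 642) = 1/702259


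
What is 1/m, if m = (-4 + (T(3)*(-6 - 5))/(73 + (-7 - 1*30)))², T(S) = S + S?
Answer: 36/1225 ≈ 0.029388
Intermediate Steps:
T(S) = 2*S
m = 1225/36 (m = (-4 + ((2*3)*(-6 - 5))/(73 + (-7 - 1*30)))² = (-4 + (6*(-11))/(73 + (-7 - 30)))² = (-4 - 66/(73 - 37))² = (-4 - 66/36)² = (-4 - 66*1/36)² = (-4 - 11/6)² = (-35/6)² = 1225/36 ≈ 34.028)
1/m = 1/(1225/36) = 36/1225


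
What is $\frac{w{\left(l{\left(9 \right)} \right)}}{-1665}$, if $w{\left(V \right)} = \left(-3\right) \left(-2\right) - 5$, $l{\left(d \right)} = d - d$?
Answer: $- \frac{1}{1665} \approx -0.0006006$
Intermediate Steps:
$l{\left(d \right)} = 0$
$w{\left(V \right)} = 1$ ($w{\left(V \right)} = 6 - 5 = 1$)
$\frac{w{\left(l{\left(9 \right)} \right)}}{-1665} = 1 \frac{1}{-1665} = 1 \left(- \frac{1}{1665}\right) = - \frac{1}{1665}$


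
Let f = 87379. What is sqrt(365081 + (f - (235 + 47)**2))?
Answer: 2*sqrt(93234) ≈ 610.68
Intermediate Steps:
sqrt(365081 + (f - (235 + 47)**2)) = sqrt(365081 + (87379 - (235 + 47)**2)) = sqrt(365081 + (87379 - 1*282**2)) = sqrt(365081 + (87379 - 1*79524)) = sqrt(365081 + (87379 - 79524)) = sqrt(365081 + 7855) = sqrt(372936) = 2*sqrt(93234)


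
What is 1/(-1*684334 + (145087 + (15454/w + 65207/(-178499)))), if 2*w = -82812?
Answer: -35878299/19347291598351 ≈ -1.8544e-6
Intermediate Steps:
w = -41406 (w = (½)*(-82812) = -41406)
1/(-1*684334 + (145087 + (15454/w + 65207/(-178499)))) = 1/(-1*684334 + (145087 + (15454/(-41406) + 65207/(-178499)))) = 1/(-684334 + (145087 + (15454*(-1/41406) + 65207*(-1/178499)))) = 1/(-684334 + (145087 + (-7727/20703 - 65207/178499))) = 1/(-684334 + (145087 - 26497498/35878299)) = 1/(-684334 + 5205448269515/35878299) = 1/(-19347291598351/35878299) = -35878299/19347291598351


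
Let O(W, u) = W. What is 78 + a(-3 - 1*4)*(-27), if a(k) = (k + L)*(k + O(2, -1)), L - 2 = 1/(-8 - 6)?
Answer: -8493/14 ≈ -606.64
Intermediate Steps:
L = 27/14 (L = 2 + 1/(-8 - 6) = 2 + 1/(-14) = 2 - 1/14 = 27/14 ≈ 1.9286)
a(k) = (2 + k)*(27/14 + k) (a(k) = (k + 27/14)*(k + 2) = (27/14 + k)*(2 + k) = (2 + k)*(27/14 + k))
78 + a(-3 - 1*4)*(-27) = 78 + (27/7 + (-3 - 1*4)² + 55*(-3 - 1*4)/14)*(-27) = 78 + (27/7 + (-3 - 4)² + 55*(-3 - 4)/14)*(-27) = 78 + (27/7 + (-7)² + (55/14)*(-7))*(-27) = 78 + (27/7 + 49 - 55/2)*(-27) = 78 + (355/14)*(-27) = 78 - 9585/14 = -8493/14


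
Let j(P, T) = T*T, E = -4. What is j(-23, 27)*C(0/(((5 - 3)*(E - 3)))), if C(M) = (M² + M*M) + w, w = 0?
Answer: 0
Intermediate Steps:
j(P, T) = T²
C(M) = 2*M² (C(M) = (M² + M*M) + 0 = (M² + M²) + 0 = 2*M² + 0 = 2*M²)
j(-23, 27)*C(0/(((5 - 3)*(E - 3)))) = 27²*(2*(0/(((5 - 3)*(-4 - 3))))²) = 729*(2*(0/((2*(-7))))²) = 729*(2*(0/(-14))²) = 729*(2*(0*(-1/14))²) = 729*(2*0²) = 729*(2*0) = 729*0 = 0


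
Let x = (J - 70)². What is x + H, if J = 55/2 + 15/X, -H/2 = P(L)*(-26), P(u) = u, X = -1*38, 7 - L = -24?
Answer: 1246157/361 ≈ 3452.0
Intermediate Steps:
L = 31 (L = 7 - 1*(-24) = 7 + 24 = 31)
X = -38
H = 1612 (H = -62*(-26) = -2*(-806) = 1612)
J = 515/19 (J = 55/2 + 15/(-38) = 55*(½) + 15*(-1/38) = 55/2 - 15/38 = 515/19 ≈ 27.105)
x = 664225/361 (x = (515/19 - 70)² = (-815/19)² = 664225/361 ≈ 1840.0)
x + H = 664225/361 + 1612 = 1246157/361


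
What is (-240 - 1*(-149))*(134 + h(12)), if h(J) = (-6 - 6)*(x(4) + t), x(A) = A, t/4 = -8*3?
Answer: -112658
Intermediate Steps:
t = -96 (t = 4*(-8*3) = 4*(-24) = -96)
h(J) = 1104 (h(J) = (-6 - 6)*(4 - 96) = -12*(-92) = 1104)
(-240 - 1*(-149))*(134 + h(12)) = (-240 - 1*(-149))*(134 + 1104) = (-240 + 149)*1238 = -91*1238 = -112658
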